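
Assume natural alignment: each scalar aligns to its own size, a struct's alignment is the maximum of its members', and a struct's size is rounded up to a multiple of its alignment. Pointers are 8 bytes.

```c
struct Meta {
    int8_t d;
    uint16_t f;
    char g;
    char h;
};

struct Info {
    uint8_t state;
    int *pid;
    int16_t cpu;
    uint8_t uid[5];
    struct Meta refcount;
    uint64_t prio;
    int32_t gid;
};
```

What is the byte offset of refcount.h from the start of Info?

29

Meta: d at 0 (size 1, align 1) → ends 1; pad 1 to align 2 for f; f at 2 (size 2, align 2) → ends 4; g at 4 (size 1, align 1) → ends 5; h at 5 (size 1, align 1) → ends 6; total 6 bytes, alignment 2
state at 0 (size 1, align 1) → ends 1
pad 7 to align 8 for pid
pid at 8 (size 8, align 8) → ends 16
cpu at 16 (size 2, align 2) → ends 18
uid at 18 (size 5, align 1) → ends 23
pad 1 to align 2 for refcount
refcount at 24 (size 6, align 2) → ends 30
within Meta: h at 5
24 + 5 = 29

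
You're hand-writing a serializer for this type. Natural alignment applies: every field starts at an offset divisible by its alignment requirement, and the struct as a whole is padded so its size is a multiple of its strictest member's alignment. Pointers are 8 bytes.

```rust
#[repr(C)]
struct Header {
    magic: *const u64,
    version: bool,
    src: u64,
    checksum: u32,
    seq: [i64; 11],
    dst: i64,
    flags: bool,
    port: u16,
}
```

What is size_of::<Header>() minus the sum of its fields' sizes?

@0: magic [8B, align 8] → 8
@8: version [1B, align 1] → 9
+7 pad (align 8)
@16: src [8B, align 8] → 24
@24: checksum [4B, align 4] → 28
+4 pad (align 8)
@32: seq [88B, align 8] → 120
@120: dst [8B, align 8] → 128
@128: flags [1B, align 1] → 129
+1 pad (align 2)
@130: port [2B, align 2] → 132
+4 tail pad (align 8)
size 136, align 8
data bytes 120, size 136 → padding 16

16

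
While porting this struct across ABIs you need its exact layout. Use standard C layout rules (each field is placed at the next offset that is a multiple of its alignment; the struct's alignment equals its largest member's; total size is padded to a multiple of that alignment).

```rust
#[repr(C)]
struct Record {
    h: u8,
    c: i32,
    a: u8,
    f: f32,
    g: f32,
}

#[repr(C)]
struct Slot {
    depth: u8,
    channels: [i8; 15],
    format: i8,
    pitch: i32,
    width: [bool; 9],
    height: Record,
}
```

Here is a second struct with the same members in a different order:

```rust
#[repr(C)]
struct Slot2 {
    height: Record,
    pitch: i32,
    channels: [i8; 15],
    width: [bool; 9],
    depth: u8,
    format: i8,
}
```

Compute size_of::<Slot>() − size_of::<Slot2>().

4

Record: h at 0 (size 1, align 1) → ends 1; pad 3 to align 4 for c; c at 4 (size 4, align 4) → ends 8; a at 8 (size 1, align 1) → ends 9; pad 3 to align 4 for f; f at 12 (size 4, align 4) → ends 16; g at 16 (size 4, align 4) → ends 20; total 20 bytes, alignment 4
depth at 0 (size 1, align 1) → ends 1
channels at 1 (size 15, align 1) → ends 16
format at 16 (size 1, align 1) → ends 17
pad 3 to align 4 for pitch
pitch at 20 (size 4, align 4) → ends 24
width at 24 (size 9, align 1) → ends 33
pad 3 to align 4 for height
height at 36 (size 20, align 4) → ends 56
total 56 bytes, alignment 4
— Slot2 —
height at 0 (size 20, align 4) → ends 20
pitch at 20 (size 4, align 4) → ends 24
channels at 24 (size 15, align 1) → ends 39
width at 39 (size 9, align 1) → ends 48
depth at 48 (size 1, align 1) → ends 49
format at 49 (size 1, align 1) → ends 50
tail pad 2 to reach multiple of 4
total 52 bytes, alignment 4
56 − 52 = 4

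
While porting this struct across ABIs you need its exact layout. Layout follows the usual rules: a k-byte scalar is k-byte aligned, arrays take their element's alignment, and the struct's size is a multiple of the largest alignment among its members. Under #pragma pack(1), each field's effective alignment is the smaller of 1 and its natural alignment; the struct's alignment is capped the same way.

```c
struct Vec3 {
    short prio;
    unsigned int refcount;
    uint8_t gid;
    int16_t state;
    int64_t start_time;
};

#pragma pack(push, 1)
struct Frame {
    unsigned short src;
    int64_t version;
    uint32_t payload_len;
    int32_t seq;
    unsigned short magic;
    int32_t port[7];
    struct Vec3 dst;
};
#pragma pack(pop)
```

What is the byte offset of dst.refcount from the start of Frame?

52

Vec3: @0: prio [2B, align 2] → 2; +2 pad (align 4); @4: refcount [4B, align 4] → 8; @8: gid [1B, align 1] → 9; +1 pad (align 2); @10: state [2B, align 2] → 12; +4 pad (align 8); @16: start_time [8B, align 8] → 24; size 24, align 8
@0: src [2B, align 1] → 2
@2: version [8B, align 1] → 10
@10: payload_len [4B, align 1] → 14
@14: seq [4B, align 1] → 18
@18: magic [2B, align 1] → 20
@20: port [28B, align 1] → 48
@48: dst [24B, align 1] → 72
within Vec3: refcount at 4
48 + 4 = 52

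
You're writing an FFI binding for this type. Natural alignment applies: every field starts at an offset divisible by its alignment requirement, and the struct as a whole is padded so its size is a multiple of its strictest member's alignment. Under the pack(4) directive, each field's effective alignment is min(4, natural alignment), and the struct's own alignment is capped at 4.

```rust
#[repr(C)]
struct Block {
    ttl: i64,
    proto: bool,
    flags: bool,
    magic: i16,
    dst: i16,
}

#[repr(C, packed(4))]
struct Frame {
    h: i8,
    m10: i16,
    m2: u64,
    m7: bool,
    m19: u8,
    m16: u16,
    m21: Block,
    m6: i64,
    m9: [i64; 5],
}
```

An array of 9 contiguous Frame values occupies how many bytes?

720

Block: 0..8  ttl  (8B, 8-aligned); 8..9  proto  (1B, 1-aligned); 9..10  flags  (1B, 1-aligned); 10..12  magic  (2B, 2-aligned); 12..14  dst  (2B, 2-aligned); 14..16  -- tail padding (2B); sizeof = 16, alignof = 8
0..1  h  (1B, 1-aligned)
1..2  -- padding (1B)
2..4  m10  (2B, 2-aligned)
4..12  m2  (8B, 4-aligned)
12..13  m7  (1B, 1-aligned)
13..14  m19  (1B, 1-aligned)
14..16  m16  (2B, 2-aligned)
16..32  m21  (16B, 4-aligned)
32..40  m6  (8B, 4-aligned)
40..80  m9  (40B, 4-aligned)
sizeof = 80, alignof = 4
array of 9: 9 × 80 = 720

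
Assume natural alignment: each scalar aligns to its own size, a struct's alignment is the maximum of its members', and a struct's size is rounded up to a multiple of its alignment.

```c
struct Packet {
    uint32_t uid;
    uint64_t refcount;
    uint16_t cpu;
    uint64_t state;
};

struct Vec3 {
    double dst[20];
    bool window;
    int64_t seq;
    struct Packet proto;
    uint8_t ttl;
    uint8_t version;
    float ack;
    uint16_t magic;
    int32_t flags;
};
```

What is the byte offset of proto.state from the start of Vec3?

200

Packet: @0: uid [4B, align 4] → 4; +4 pad (align 8); @8: refcount [8B, align 8] → 16; @16: cpu [2B, align 2] → 18; +6 pad (align 8); @24: state [8B, align 8] → 32; size 32, align 8
@0: dst [160B, align 8] → 160
@160: window [1B, align 1] → 161
+7 pad (align 8)
@168: seq [8B, align 8] → 176
@176: proto [32B, align 8] → 208
within Packet: state at 24
176 + 24 = 200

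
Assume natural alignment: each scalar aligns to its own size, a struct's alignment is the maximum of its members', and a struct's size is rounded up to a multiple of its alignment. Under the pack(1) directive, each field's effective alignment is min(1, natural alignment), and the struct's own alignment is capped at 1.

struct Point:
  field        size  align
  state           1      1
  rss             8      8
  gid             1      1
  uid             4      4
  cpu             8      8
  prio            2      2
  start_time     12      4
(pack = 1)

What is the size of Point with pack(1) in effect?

36

@0: state [1B, align 1] → 1
@1: rss [8B, align 1] → 9
@9: gid [1B, align 1] → 10
@10: uid [4B, align 1] → 14
@14: cpu [8B, align 1] → 22
@22: prio [2B, align 1] → 24
@24: start_time [12B, align 1] → 36
size 36, align 1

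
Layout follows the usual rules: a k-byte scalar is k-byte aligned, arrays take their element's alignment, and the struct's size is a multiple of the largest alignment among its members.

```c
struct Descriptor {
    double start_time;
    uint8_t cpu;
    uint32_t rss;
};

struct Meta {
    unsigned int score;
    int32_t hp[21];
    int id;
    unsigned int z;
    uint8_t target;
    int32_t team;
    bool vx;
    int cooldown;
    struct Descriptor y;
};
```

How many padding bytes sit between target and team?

Descriptor: 0..8  start_time  (8B, 8-aligned); 8..9  cpu  (1B, 1-aligned); 9..12  -- padding (3B); 12..16  rss  (4B, 4-aligned); sizeof = 16, alignof = 8
0..4  score  (4B, 4-aligned)
4..88  hp  (84B, 4-aligned)
88..92  id  (4B, 4-aligned)
92..96  z  (4B, 4-aligned)
96..97  target  (1B, 1-aligned)
97..100  -- padding (3B)
100..104  team  (4B, 4-aligned)

3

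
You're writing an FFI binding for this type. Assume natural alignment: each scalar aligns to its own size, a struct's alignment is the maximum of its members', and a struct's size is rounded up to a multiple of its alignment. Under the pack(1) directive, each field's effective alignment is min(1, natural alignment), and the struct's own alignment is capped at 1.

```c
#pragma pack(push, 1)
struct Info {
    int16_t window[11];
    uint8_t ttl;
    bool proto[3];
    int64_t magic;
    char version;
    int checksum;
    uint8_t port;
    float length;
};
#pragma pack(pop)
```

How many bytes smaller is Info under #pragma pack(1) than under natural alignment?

natural layout:
  window at 0 (size 22, align 2) → ends 22
  ttl at 22 (size 1, align 1) → ends 23
  proto at 23 (size 3, align 1) → ends 26
  pad 6 to align 8 for magic
  magic at 32 (size 8, align 8) → ends 40
  version at 40 (size 1, align 1) → ends 41
  pad 3 to align 4 for checksum
  checksum at 44 (size 4, align 4) → ends 48
  port at 48 (size 1, align 1) → ends 49
  pad 3 to align 4 for length
  length at 52 (size 4, align 4) → ends 56
  total 56 bytes, alignment 8
packed(1) layout:
  window at 0 (size 22, align 1) → ends 22
  ttl at 22 (size 1, align 1) → ends 23
  proto at 23 (size 3, align 1) → ends 26
  magic at 26 (size 8, align 1) → ends 34
  version at 34 (size 1, align 1) → ends 35
  checksum at 35 (size 4, align 1) → ends 39
  port at 39 (size 1, align 1) → ends 40
  length at 40 (size 4, align 1) → ends 44
  total 44 bytes, alignment 1
56 − 44 = 12

12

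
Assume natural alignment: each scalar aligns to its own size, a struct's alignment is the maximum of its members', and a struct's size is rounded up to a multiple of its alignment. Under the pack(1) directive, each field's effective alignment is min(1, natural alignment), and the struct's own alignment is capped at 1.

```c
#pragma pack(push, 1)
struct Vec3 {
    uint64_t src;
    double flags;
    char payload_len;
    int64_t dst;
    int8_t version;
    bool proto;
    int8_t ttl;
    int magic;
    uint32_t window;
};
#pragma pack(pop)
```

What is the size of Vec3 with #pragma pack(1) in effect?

36

0..8  src  (8B, 1-aligned)
8..16  flags  (8B, 1-aligned)
16..17  payload_len  (1B, 1-aligned)
17..25  dst  (8B, 1-aligned)
25..26  version  (1B, 1-aligned)
26..27  proto  (1B, 1-aligned)
27..28  ttl  (1B, 1-aligned)
28..32  magic  (4B, 1-aligned)
32..36  window  (4B, 1-aligned)
sizeof = 36, alignof = 1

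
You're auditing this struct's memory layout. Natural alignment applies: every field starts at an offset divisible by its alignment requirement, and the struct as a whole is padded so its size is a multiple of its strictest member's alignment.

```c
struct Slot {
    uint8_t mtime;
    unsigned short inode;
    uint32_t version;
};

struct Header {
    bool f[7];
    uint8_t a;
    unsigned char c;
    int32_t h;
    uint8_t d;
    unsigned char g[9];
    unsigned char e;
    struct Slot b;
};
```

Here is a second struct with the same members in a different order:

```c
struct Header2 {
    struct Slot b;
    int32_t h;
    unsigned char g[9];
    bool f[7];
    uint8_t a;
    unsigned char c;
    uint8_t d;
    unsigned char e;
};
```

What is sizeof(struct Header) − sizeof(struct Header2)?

4

Slot: 0..1  mtime  (1B, 1-aligned); 1..2  -- padding (1B); 2..4  inode  (2B, 2-aligned); 4..8  version  (4B, 4-aligned); sizeof = 8, alignof = 4
0..7  f  (7B, 1-aligned)
7..8  a  (1B, 1-aligned)
8..9  c  (1B, 1-aligned)
9..12  -- padding (3B)
12..16  h  (4B, 4-aligned)
16..17  d  (1B, 1-aligned)
17..26  g  (9B, 1-aligned)
26..27  e  (1B, 1-aligned)
27..28  -- padding (1B)
28..36  b  (8B, 4-aligned)
sizeof = 36, alignof = 4
— Header2 —
0..8  b  (8B, 4-aligned)
8..12  h  (4B, 4-aligned)
12..21  g  (9B, 1-aligned)
21..28  f  (7B, 1-aligned)
28..29  a  (1B, 1-aligned)
29..30  c  (1B, 1-aligned)
30..31  d  (1B, 1-aligned)
31..32  e  (1B, 1-aligned)
sizeof = 32, alignof = 4
36 − 32 = 4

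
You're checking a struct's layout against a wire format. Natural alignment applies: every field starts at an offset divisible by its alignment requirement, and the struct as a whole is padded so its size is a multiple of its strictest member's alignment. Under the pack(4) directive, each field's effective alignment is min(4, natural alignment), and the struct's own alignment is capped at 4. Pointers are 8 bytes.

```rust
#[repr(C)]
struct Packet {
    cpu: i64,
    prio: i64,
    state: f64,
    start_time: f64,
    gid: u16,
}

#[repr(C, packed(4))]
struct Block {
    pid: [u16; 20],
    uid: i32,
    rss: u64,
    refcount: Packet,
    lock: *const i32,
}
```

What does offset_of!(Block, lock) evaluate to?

92

Packet: 0..8  cpu  (8B, 8-aligned); 8..16  prio  (8B, 8-aligned); 16..24  state  (8B, 8-aligned); 24..32  start_time  (8B, 8-aligned); 32..34  gid  (2B, 2-aligned); 34..40  -- tail padding (6B); sizeof = 40, alignof = 8
0..40  pid  (40B, 2-aligned)
40..44  uid  (4B, 4-aligned)
44..52  rss  (8B, 4-aligned)
52..92  refcount  (40B, 4-aligned)
92..100  lock  (8B, 4-aligned)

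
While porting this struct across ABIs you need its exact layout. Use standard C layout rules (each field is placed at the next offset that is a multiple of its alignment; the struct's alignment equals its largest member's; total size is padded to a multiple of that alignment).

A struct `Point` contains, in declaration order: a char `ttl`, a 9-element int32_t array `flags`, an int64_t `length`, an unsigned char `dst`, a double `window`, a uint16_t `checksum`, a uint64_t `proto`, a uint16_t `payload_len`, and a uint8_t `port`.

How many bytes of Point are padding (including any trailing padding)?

21

ttl at 0 (size 1, align 1) → ends 1
pad 3 to align 4 for flags
flags at 4 (size 36, align 4) → ends 40
length at 40 (size 8, align 8) → ends 48
dst at 48 (size 1, align 1) → ends 49
pad 7 to align 8 for window
window at 56 (size 8, align 8) → ends 64
checksum at 64 (size 2, align 2) → ends 66
pad 6 to align 8 for proto
proto at 72 (size 8, align 8) → ends 80
payload_len at 80 (size 2, align 2) → ends 82
port at 82 (size 1, align 1) → ends 83
tail pad 5 to reach multiple of 8
total 88 bytes, alignment 8
data bytes 67, size 88 → padding 21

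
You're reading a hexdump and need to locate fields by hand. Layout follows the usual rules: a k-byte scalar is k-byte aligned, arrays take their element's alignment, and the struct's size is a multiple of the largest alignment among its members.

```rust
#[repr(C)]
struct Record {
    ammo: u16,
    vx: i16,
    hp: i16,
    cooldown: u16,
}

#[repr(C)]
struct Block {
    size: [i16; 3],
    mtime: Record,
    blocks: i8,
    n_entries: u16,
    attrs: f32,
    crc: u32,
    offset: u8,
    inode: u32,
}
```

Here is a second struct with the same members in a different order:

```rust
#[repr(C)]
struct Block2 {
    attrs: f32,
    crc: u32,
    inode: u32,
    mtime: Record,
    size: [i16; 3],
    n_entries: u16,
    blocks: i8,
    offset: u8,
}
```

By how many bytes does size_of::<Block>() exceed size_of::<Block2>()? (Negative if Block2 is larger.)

Record: ammo at 0 (size 2, align 2) → ends 2; vx at 2 (size 2, align 2) → ends 4; hp at 4 (size 2, align 2) → ends 6; cooldown at 6 (size 2, align 2) → ends 8; total 8 bytes, alignment 2
size at 0 (size 6, align 2) → ends 6
mtime at 6 (size 8, align 2) → ends 14
blocks at 14 (size 1, align 1) → ends 15
pad 1 to align 2 for n_entries
n_entries at 16 (size 2, align 2) → ends 18
pad 2 to align 4 for attrs
attrs at 20 (size 4, align 4) → ends 24
crc at 24 (size 4, align 4) → ends 28
offset at 28 (size 1, align 1) → ends 29
pad 3 to align 4 for inode
inode at 32 (size 4, align 4) → ends 36
total 36 bytes, alignment 4
— Block2 —
attrs at 0 (size 4, align 4) → ends 4
crc at 4 (size 4, align 4) → ends 8
inode at 8 (size 4, align 4) → ends 12
mtime at 12 (size 8, align 2) → ends 20
size at 20 (size 6, align 2) → ends 26
n_entries at 26 (size 2, align 2) → ends 28
blocks at 28 (size 1, align 1) → ends 29
offset at 29 (size 1, align 1) → ends 30
tail pad 2 to reach multiple of 4
total 32 bytes, alignment 4
36 − 32 = 4

4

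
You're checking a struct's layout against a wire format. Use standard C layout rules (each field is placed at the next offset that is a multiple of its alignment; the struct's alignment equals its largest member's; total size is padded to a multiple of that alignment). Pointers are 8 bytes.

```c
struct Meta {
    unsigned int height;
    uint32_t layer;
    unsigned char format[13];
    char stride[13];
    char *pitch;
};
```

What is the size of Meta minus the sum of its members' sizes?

0..4  height  (4B, 4-aligned)
4..8  layer  (4B, 4-aligned)
8..21  format  (13B, 1-aligned)
21..34  stride  (13B, 1-aligned)
34..40  -- padding (6B)
40..48  pitch  (8B, 8-aligned)
sizeof = 48, alignof = 8
data bytes 42, size 48 → padding 6

6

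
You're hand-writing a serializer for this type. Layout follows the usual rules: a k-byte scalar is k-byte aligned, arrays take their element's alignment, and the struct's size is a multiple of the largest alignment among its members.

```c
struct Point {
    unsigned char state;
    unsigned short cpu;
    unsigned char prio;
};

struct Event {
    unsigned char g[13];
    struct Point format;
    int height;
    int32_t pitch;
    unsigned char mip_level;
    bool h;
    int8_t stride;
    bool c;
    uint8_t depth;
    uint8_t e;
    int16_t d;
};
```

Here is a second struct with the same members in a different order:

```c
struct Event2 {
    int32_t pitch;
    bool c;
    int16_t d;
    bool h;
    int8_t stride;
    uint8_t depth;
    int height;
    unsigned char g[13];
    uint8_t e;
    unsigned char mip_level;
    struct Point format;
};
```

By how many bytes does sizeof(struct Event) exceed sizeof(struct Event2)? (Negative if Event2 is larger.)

Point: 0..1  state  (1B, 1-aligned); 1..2  -- padding (1B); 2..4  cpu  (2B, 2-aligned); 4..5  prio  (1B, 1-aligned); 5..6  -- tail padding (1B); sizeof = 6, alignof = 2
0..13  g  (13B, 1-aligned)
13..14  -- padding (1B)
14..20  format  (6B, 2-aligned)
20..24  height  (4B, 4-aligned)
24..28  pitch  (4B, 4-aligned)
28..29  mip_level  (1B, 1-aligned)
29..30  h  (1B, 1-aligned)
30..31  stride  (1B, 1-aligned)
31..32  c  (1B, 1-aligned)
32..33  depth  (1B, 1-aligned)
33..34  e  (1B, 1-aligned)
34..36  d  (2B, 2-aligned)
sizeof = 36, alignof = 4
— Event2 —
0..4  pitch  (4B, 4-aligned)
4..5  c  (1B, 1-aligned)
5..6  -- padding (1B)
6..8  d  (2B, 2-aligned)
8..9  h  (1B, 1-aligned)
9..10  stride  (1B, 1-aligned)
10..11  depth  (1B, 1-aligned)
11..12  -- padding (1B)
12..16  height  (4B, 4-aligned)
16..29  g  (13B, 1-aligned)
29..30  e  (1B, 1-aligned)
30..31  mip_level  (1B, 1-aligned)
31..32  -- padding (1B)
32..38  format  (6B, 2-aligned)
38..40  -- tail padding (2B)
sizeof = 40, alignof = 4
36 − 40 = -4

-4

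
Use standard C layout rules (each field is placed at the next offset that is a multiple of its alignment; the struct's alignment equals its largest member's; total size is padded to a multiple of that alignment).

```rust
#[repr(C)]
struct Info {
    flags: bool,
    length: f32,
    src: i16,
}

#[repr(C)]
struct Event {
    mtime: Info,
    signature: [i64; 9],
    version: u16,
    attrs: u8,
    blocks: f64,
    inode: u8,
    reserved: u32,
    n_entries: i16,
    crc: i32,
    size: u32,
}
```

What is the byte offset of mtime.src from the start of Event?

8

Info: @0: flags [1B, align 1] → 1; +3 pad (align 4); @4: length [4B, align 4] → 8; @8: src [2B, align 2] → 10; +2 tail pad (align 4); size 12, align 4
@0: mtime [12B, align 4] → 12
within Info: src at 8
0 + 8 = 8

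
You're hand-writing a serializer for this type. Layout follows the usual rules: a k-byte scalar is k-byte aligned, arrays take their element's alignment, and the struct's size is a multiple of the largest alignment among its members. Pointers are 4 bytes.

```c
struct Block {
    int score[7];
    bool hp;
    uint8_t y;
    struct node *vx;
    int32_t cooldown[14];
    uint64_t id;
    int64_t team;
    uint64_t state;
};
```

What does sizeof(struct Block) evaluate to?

0..28  score  (28B, 4-aligned)
28..29  hp  (1B, 1-aligned)
29..30  y  (1B, 1-aligned)
30..32  -- padding (2B)
32..36  vx  (4B, 4-aligned)
36..92  cooldown  (56B, 4-aligned)
92..96  -- padding (4B)
96..104  id  (8B, 8-aligned)
104..112  team  (8B, 8-aligned)
112..120  state  (8B, 8-aligned)
sizeof = 120, alignof = 8

120 bytes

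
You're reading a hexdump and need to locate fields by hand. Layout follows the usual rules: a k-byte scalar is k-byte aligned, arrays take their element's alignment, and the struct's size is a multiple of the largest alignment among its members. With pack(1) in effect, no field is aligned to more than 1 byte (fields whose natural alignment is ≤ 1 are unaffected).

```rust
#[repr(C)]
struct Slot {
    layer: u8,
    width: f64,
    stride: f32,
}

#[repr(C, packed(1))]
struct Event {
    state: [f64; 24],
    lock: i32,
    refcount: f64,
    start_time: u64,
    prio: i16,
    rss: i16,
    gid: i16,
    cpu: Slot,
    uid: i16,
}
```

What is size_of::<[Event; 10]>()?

Slot: layer at 0 (size 1, align 1) → ends 1; pad 7 to align 8 for width; width at 8 (size 8, align 8) → ends 16; stride at 16 (size 4, align 4) → ends 20; tail pad 4 to reach multiple of 8; total 24 bytes, alignment 8
state at 0 (size 192, align 1) → ends 192
lock at 192 (size 4, align 1) → ends 196
refcount at 196 (size 8, align 1) → ends 204
start_time at 204 (size 8, align 1) → ends 212
prio at 212 (size 2, align 1) → ends 214
rss at 214 (size 2, align 1) → ends 216
gid at 216 (size 2, align 1) → ends 218
cpu at 218 (size 24, align 1) → ends 242
uid at 242 (size 2, align 1) → ends 244
total 244 bytes, alignment 1
array of 10: 10 × 244 = 2440

2440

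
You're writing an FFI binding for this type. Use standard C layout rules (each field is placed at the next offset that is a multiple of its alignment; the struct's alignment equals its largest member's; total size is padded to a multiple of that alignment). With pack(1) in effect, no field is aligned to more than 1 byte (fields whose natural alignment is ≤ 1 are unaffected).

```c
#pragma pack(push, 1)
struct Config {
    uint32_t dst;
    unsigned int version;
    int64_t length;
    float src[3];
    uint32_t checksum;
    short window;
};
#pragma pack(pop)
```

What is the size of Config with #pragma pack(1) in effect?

0..4  dst  (4B, 1-aligned)
4..8  version  (4B, 1-aligned)
8..16  length  (8B, 1-aligned)
16..28  src  (12B, 1-aligned)
28..32  checksum  (4B, 1-aligned)
32..34  window  (2B, 1-aligned)
sizeof = 34, alignof = 1

34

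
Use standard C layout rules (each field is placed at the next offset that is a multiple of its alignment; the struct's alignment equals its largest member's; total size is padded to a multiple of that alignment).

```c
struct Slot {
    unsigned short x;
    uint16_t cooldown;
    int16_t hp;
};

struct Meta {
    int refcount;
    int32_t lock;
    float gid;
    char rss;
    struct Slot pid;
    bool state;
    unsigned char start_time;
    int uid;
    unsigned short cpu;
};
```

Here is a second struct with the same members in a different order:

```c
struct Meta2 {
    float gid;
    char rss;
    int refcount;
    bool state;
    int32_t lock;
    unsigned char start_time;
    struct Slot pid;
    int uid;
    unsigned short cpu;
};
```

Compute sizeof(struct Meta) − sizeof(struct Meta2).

Slot: @0: x [2B, align 2] → 2; @2: cooldown [2B, align 2] → 4; @4: hp [2B, align 2] → 6; size 6, align 2
@0: refcount [4B, align 4] → 4
@4: lock [4B, align 4] → 8
@8: gid [4B, align 4] → 12
@12: rss [1B, align 1] → 13
+1 pad (align 2)
@14: pid [6B, align 2] → 20
@20: state [1B, align 1] → 21
@21: start_time [1B, align 1] → 22
+2 pad (align 4)
@24: uid [4B, align 4] → 28
@28: cpu [2B, align 2] → 30
+2 tail pad (align 4)
size 32, align 4
— Meta2 —
@0: gid [4B, align 4] → 4
@4: rss [1B, align 1] → 5
+3 pad (align 4)
@8: refcount [4B, align 4] → 12
@12: state [1B, align 1] → 13
+3 pad (align 4)
@16: lock [4B, align 4] → 20
@20: start_time [1B, align 1] → 21
+1 pad (align 2)
@22: pid [6B, align 2] → 28
@28: uid [4B, align 4] → 32
@32: cpu [2B, align 2] → 34
+2 tail pad (align 4)
size 36, align 4
32 − 36 = -4

-4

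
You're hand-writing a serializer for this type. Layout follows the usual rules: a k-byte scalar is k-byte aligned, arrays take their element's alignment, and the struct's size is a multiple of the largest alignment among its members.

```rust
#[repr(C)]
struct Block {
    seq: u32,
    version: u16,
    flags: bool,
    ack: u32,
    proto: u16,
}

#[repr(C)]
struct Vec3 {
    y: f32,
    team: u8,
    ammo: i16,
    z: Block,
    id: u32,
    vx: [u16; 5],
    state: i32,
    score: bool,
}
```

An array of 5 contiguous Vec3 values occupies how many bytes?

240

Block: seq at 0 (size 4, align 4) → ends 4; version at 4 (size 2, align 2) → ends 6; flags at 6 (size 1, align 1) → ends 7; pad 1 to align 4 for ack; ack at 8 (size 4, align 4) → ends 12; proto at 12 (size 2, align 2) → ends 14; tail pad 2 to reach multiple of 4; total 16 bytes, alignment 4
y at 0 (size 4, align 4) → ends 4
team at 4 (size 1, align 1) → ends 5
pad 1 to align 2 for ammo
ammo at 6 (size 2, align 2) → ends 8
z at 8 (size 16, align 4) → ends 24
id at 24 (size 4, align 4) → ends 28
vx at 28 (size 10, align 2) → ends 38
pad 2 to align 4 for state
state at 40 (size 4, align 4) → ends 44
score at 44 (size 1, align 1) → ends 45
tail pad 3 to reach multiple of 4
total 48 bytes, alignment 4
array of 5: 5 × 48 = 240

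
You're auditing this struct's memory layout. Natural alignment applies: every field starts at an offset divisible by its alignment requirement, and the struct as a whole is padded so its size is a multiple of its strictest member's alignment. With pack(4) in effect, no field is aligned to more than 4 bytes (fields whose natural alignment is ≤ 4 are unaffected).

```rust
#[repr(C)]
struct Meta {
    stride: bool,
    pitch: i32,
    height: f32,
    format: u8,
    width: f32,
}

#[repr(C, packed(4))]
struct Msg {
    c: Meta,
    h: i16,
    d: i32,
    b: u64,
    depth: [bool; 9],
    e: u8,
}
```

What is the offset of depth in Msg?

36

Meta: 0..1  stride  (1B, 1-aligned); 1..4  -- padding (3B); 4..8  pitch  (4B, 4-aligned); 8..12  height  (4B, 4-aligned); 12..13  format  (1B, 1-aligned); 13..16  -- padding (3B); 16..20  width  (4B, 4-aligned); sizeof = 20, alignof = 4
0..20  c  (20B, 4-aligned)
20..22  h  (2B, 2-aligned)
22..24  -- padding (2B)
24..28  d  (4B, 4-aligned)
28..36  b  (8B, 4-aligned)
36..45  depth  (9B, 1-aligned)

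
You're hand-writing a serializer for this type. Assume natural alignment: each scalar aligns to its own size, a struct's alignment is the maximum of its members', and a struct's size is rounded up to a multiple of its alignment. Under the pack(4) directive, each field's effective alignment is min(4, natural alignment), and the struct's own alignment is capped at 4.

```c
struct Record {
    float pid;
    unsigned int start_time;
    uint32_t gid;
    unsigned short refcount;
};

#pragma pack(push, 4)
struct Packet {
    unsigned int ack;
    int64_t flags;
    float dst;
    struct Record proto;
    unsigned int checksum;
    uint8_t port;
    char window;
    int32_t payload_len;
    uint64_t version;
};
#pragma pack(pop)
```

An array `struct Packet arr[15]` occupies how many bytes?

Record: 0..4  pid  (4B, 4-aligned); 4..8  start_time  (4B, 4-aligned); 8..12  gid  (4B, 4-aligned); 12..14  refcount  (2B, 2-aligned); 14..16  -- tail padding (2B); sizeof = 16, alignof = 4
0..4  ack  (4B, 4-aligned)
4..12  flags  (8B, 4-aligned)
12..16  dst  (4B, 4-aligned)
16..32  proto  (16B, 4-aligned)
32..36  checksum  (4B, 4-aligned)
36..37  port  (1B, 1-aligned)
37..38  window  (1B, 1-aligned)
38..40  -- padding (2B)
40..44  payload_len  (4B, 4-aligned)
44..52  version  (8B, 4-aligned)
sizeof = 52, alignof = 4
array of 15: 15 × 52 = 780

780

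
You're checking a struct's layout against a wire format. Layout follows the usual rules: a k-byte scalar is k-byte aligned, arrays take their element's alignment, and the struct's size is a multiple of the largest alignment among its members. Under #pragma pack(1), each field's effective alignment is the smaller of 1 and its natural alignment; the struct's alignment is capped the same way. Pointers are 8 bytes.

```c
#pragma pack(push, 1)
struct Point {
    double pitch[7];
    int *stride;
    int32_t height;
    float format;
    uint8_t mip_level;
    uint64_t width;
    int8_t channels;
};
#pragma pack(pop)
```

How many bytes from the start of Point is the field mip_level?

@0: pitch [56B, align 1] → 56
@56: stride [8B, align 1] → 64
@64: height [4B, align 1] → 68
@68: format [4B, align 1] → 72
@72: mip_level [1B, align 1] → 73

72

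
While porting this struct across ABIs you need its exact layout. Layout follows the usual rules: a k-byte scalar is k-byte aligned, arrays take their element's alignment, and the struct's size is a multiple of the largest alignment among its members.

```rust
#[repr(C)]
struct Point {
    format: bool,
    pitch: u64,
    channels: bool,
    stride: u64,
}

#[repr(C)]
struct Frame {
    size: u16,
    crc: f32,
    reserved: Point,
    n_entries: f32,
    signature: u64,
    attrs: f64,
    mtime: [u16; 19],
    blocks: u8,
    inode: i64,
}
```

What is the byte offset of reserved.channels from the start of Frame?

Point: format at 0 (size 1, align 1) → ends 1; pad 7 to align 8 for pitch; pitch at 8 (size 8, align 8) → ends 16; channels at 16 (size 1, align 1) → ends 17; pad 7 to align 8 for stride; stride at 24 (size 8, align 8) → ends 32; total 32 bytes, alignment 8
size at 0 (size 2, align 2) → ends 2
pad 2 to align 4 for crc
crc at 4 (size 4, align 4) → ends 8
reserved at 8 (size 32, align 8) → ends 40
within Point: channels at 16
8 + 16 = 24

24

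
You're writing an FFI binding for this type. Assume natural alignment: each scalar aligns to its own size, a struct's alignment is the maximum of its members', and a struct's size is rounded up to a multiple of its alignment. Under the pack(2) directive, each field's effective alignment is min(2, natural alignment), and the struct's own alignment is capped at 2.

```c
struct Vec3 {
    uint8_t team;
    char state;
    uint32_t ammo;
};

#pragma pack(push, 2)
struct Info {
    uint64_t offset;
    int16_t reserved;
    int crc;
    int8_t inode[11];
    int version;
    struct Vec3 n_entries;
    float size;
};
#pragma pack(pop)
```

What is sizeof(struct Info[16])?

672

Vec3: 0..1  team  (1B, 1-aligned); 1..2  state  (1B, 1-aligned); 2..4  -- padding (2B); 4..8  ammo  (4B, 4-aligned); sizeof = 8, alignof = 4
0..8  offset  (8B, 2-aligned)
8..10  reserved  (2B, 2-aligned)
10..14  crc  (4B, 2-aligned)
14..25  inode  (11B, 1-aligned)
25..26  -- padding (1B)
26..30  version  (4B, 2-aligned)
30..38  n_entries  (8B, 2-aligned)
38..42  size  (4B, 2-aligned)
sizeof = 42, alignof = 2
array of 16: 16 × 42 = 672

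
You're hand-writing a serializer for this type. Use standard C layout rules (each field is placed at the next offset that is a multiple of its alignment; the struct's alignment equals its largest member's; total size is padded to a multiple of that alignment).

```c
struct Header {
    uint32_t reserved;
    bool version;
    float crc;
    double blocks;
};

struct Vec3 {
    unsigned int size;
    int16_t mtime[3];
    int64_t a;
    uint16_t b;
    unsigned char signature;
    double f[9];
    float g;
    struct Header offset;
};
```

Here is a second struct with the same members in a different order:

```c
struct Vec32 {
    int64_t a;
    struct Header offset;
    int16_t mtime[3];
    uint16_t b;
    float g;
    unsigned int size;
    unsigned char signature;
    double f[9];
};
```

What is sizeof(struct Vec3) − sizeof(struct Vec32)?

Header: 0..4  reserved  (4B, 4-aligned); 4..5  version  (1B, 1-aligned); 5..8  -- padding (3B); 8..12  crc  (4B, 4-aligned); 12..16  -- padding (4B); 16..24  blocks  (8B, 8-aligned); sizeof = 24, alignof = 8
0..4  size  (4B, 4-aligned)
4..10  mtime  (6B, 2-aligned)
10..16  -- padding (6B)
16..24  a  (8B, 8-aligned)
24..26  b  (2B, 2-aligned)
26..27  signature  (1B, 1-aligned)
27..32  -- padding (5B)
32..104  f  (72B, 8-aligned)
104..108  g  (4B, 4-aligned)
108..112  -- padding (4B)
112..136  offset  (24B, 8-aligned)
sizeof = 136, alignof = 8
— Vec32 —
0..8  a  (8B, 8-aligned)
8..32  offset  (24B, 8-aligned)
32..38  mtime  (6B, 2-aligned)
38..40  b  (2B, 2-aligned)
40..44  g  (4B, 4-aligned)
44..48  size  (4B, 4-aligned)
48..49  signature  (1B, 1-aligned)
49..56  -- padding (7B)
56..128  f  (72B, 8-aligned)
sizeof = 128, alignof = 8
136 − 128 = 8

8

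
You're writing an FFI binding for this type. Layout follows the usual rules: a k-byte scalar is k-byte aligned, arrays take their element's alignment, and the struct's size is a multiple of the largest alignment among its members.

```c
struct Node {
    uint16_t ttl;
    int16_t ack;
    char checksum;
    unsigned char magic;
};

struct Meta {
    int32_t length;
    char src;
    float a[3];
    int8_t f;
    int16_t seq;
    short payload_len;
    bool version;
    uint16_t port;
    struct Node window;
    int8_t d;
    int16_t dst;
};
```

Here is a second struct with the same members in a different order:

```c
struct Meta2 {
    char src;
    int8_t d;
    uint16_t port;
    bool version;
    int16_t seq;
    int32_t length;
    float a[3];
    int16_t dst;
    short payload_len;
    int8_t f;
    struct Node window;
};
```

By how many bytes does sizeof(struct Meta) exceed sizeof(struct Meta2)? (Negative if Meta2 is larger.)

Node: ttl at 0 (size 2, align 2) → ends 2; ack at 2 (size 2, align 2) → ends 4; checksum at 4 (size 1, align 1) → ends 5; magic at 5 (size 1, align 1) → ends 6; total 6 bytes, alignment 2
length at 0 (size 4, align 4) → ends 4
src at 4 (size 1, align 1) → ends 5
pad 3 to align 4 for a
a at 8 (size 12, align 4) → ends 20
f at 20 (size 1, align 1) → ends 21
pad 1 to align 2 for seq
seq at 22 (size 2, align 2) → ends 24
payload_len at 24 (size 2, align 2) → ends 26
version at 26 (size 1, align 1) → ends 27
pad 1 to align 2 for port
port at 28 (size 2, align 2) → ends 30
window at 30 (size 6, align 2) → ends 36
d at 36 (size 1, align 1) → ends 37
pad 1 to align 2 for dst
dst at 38 (size 2, align 2) → ends 40
total 40 bytes, alignment 4
— Meta2 —
src at 0 (size 1, align 1) → ends 1
d at 1 (size 1, align 1) → ends 2
port at 2 (size 2, align 2) → ends 4
version at 4 (size 1, align 1) → ends 5
pad 1 to align 2 for seq
seq at 6 (size 2, align 2) → ends 8
length at 8 (size 4, align 4) → ends 12
a at 12 (size 12, align 4) → ends 24
dst at 24 (size 2, align 2) → ends 26
payload_len at 26 (size 2, align 2) → ends 28
f at 28 (size 1, align 1) → ends 29
pad 1 to align 2 for window
window at 30 (size 6, align 2) → ends 36
total 36 bytes, alignment 4
40 − 36 = 4

4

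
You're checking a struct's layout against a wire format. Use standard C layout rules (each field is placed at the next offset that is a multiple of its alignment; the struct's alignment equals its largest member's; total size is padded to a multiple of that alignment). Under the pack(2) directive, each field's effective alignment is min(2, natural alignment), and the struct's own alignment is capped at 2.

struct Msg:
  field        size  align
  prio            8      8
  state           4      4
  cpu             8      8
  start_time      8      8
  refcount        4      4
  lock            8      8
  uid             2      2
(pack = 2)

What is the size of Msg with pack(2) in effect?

@0: prio [8B, align 2] → 8
@8: state [4B, align 2] → 12
@12: cpu [8B, align 2] → 20
@20: start_time [8B, align 2] → 28
@28: refcount [4B, align 2] → 32
@32: lock [8B, align 2] → 40
@40: uid [2B, align 2] → 42
size 42, align 2

42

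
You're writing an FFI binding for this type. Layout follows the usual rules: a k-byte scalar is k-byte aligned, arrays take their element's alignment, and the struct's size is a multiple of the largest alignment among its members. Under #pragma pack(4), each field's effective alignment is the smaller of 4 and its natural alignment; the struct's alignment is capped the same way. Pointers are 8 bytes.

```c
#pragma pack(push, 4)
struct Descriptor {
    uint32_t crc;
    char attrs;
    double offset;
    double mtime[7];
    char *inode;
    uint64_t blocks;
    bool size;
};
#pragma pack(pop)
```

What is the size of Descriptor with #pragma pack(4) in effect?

crc at 0 (size 4, align 4) → ends 4
attrs at 4 (size 1, align 1) → ends 5
pad 3 to align 4 for offset
offset at 8 (size 8, align 4) → ends 16
mtime at 16 (size 56, align 4) → ends 72
inode at 72 (size 8, align 4) → ends 80
blocks at 80 (size 8, align 4) → ends 88
size at 88 (size 1, align 1) → ends 89
tail pad 3 to reach multiple of 4
total 92 bytes, alignment 4

92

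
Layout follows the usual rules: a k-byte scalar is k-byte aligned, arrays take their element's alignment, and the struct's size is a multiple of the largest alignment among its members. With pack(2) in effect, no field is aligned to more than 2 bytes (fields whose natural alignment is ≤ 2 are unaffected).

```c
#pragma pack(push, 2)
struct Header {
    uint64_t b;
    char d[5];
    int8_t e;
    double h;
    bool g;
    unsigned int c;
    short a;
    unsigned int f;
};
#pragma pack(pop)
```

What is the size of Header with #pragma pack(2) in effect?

34

@0: b [8B, align 2] → 8
@8: d [5B, align 1] → 13
@13: e [1B, align 1] → 14
@14: h [8B, align 2] → 22
@22: g [1B, align 1] → 23
+1 pad (align 2)
@24: c [4B, align 2] → 28
@28: a [2B, align 2] → 30
@30: f [4B, align 2] → 34
size 34, align 2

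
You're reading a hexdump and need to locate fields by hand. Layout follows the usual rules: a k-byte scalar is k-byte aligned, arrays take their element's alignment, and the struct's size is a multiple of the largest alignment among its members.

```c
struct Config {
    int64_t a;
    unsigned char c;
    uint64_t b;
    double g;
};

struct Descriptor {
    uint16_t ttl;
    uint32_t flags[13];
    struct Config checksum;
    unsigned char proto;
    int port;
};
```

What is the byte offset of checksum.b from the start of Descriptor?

72

Config: a at 0 (size 8, align 8) → ends 8; c at 8 (size 1, align 1) → ends 9; pad 7 to align 8 for b; b at 16 (size 8, align 8) → ends 24; g at 24 (size 8, align 8) → ends 32; total 32 bytes, alignment 8
ttl at 0 (size 2, align 2) → ends 2
pad 2 to align 4 for flags
flags at 4 (size 52, align 4) → ends 56
checksum at 56 (size 32, align 8) → ends 88
within Config: b at 16
56 + 16 = 72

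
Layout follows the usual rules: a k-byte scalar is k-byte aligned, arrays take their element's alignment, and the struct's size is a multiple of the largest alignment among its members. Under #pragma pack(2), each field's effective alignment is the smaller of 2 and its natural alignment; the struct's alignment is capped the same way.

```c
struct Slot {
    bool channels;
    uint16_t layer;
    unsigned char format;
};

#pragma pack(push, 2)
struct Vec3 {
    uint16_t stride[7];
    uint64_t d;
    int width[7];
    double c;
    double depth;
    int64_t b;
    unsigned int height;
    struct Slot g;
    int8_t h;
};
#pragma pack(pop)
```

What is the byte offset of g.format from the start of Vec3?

82

Slot: @0: channels [1B, align 1] → 1; +1 pad (align 2); @2: layer [2B, align 2] → 4; @4: format [1B, align 1] → 5; +1 tail pad (align 2); size 6, align 2
@0: stride [14B, align 2] → 14
@14: d [8B, align 2] → 22
@22: width [28B, align 2] → 50
@50: c [8B, align 2] → 58
@58: depth [8B, align 2] → 66
@66: b [8B, align 2] → 74
@74: height [4B, align 2] → 78
@78: g [6B, align 2] → 84
within Slot: format at 4
78 + 4 = 82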